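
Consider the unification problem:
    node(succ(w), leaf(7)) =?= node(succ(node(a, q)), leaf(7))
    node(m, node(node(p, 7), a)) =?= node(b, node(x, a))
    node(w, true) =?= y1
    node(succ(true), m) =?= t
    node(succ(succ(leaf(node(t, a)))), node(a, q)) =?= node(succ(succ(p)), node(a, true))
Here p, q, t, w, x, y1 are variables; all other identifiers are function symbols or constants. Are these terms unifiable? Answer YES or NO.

NO

Decompose node/2: succ(w) =?= succ(node(a, q)),  leaf(7) =?= leaf(7).
Decompose succ/1: w =?= node(a, q).
Bind w := node(a, q); substituting into the one remaining equation that mentions w gives: node(node(a, q), true) =?= y1.
Delete trivial equation leaf(7) =?= leaf(7).
Decompose node/2: m =?= b,  node(node(p, 7), a) =?= node(x, a).
Clash: constants m and b differ; no unifier exists.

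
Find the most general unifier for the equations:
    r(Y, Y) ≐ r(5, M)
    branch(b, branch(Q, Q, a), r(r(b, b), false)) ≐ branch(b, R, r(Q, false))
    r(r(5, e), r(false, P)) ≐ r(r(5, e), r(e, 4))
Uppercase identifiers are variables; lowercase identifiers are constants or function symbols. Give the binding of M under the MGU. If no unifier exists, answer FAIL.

Decompose r/2: Y ≐ 5,  Y ≐ M.
Bind Y := 5; substituting into the one remaining equation that mentions Y gives: 5 ≐ M.
Bind M := 5; no other remaining equation mentions M.
Decompose branch/3: b ≐ b,  branch(Q, Q, a) ≐ R,  r(r(b, b), false) ≐ r(Q, false).
Delete trivial equation b ≐ b.
Bind R := branch(Q, Q, a); no other remaining equation mentions R.
Decompose r/2: r(b, b) ≐ Q,  false ≐ false.
Bind Q := r(b, b); no other remaining equation mentions Q. Substituting into the earlier binding gives R := branch(r(b, b), r(b, b), a).
Delete trivial equation false ≐ false.
Decompose r/2: r(5, e) ≐ r(5, e),  r(false, P) ≐ r(e, 4).
Delete trivial equation r(5, e) ≐ r(5, e).
Decompose r/2: false ≐ e,  P ≐ 4.
Clash: constants false and e differ; no unifier exists.

FAIL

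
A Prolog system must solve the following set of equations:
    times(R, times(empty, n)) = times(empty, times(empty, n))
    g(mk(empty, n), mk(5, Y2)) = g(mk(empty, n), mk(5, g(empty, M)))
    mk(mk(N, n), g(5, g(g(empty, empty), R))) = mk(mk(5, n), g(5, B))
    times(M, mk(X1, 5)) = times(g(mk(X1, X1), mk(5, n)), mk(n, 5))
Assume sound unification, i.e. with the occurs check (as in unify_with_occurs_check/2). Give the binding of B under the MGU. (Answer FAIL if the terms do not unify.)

Decompose times/2: R = empty,  times(empty, n) = times(empty, n).
Bind R := empty; substituting into the one remaining equation that mentions R gives: mk(mk(N, n), g(5, g(g(empty, empty), empty))) = mk(mk(5, n), g(5, B)).
Delete trivial equation times(empty, n) = times(empty, n).
Decompose g/2: mk(empty, n) = mk(empty, n),  mk(5, Y2) = mk(5, g(empty, M)).
Delete trivial equation mk(empty, n) = mk(empty, n).
Decompose mk/2: 5 = 5,  Y2 = g(empty, M).
Delete trivial equation 5 = 5.
Bind Y2 := g(empty, M); no other remaining equation mentions Y2.
Decompose mk/2: mk(N, n) = mk(5, n),  g(5, g(g(empty, empty), empty)) = g(5, B).
Decompose mk/2: N = 5,  n = n.
Bind N := 5; no other remaining equation mentions N.
Delete trivial equation n = n.
Decompose g/2: 5 = 5,  g(g(empty, empty), empty) = B.
Delete trivial equation 5 = 5.
Bind B := g(g(empty, empty), empty); no other remaining equation mentions B.
Decompose times/2: M = g(mk(X1, X1), mk(5, n)),  mk(X1, 5) = mk(n, 5).
Bind M := g(mk(X1, X1), mk(5, n)); no other remaining equation mentions M. Substituting into the earlier binding gives Y2 := g(empty, g(mk(X1, X1), mk(5, n))).
Decompose mk/2: X1 = n,  5 = 5.
Bind X1 := n; no other remaining equation mentions X1. Substituting into the earlier bindings gives Y2 := g(empty, g(mk(n, n), mk(5, n))), M := g(mk(n, n), mk(5, n)).
Delete trivial equation 5 = 5.
MGU = { R -> empty, Y2 -> g(empty, g(mk(n, n), mk(5, n))), N -> 5, B -> g(g(empty, empty), empty), M -> g(mk(n, n), mk(5, n)), X1 -> n }, so B -> g(g(empty, empty), empty).

g(g(empty, empty), empty)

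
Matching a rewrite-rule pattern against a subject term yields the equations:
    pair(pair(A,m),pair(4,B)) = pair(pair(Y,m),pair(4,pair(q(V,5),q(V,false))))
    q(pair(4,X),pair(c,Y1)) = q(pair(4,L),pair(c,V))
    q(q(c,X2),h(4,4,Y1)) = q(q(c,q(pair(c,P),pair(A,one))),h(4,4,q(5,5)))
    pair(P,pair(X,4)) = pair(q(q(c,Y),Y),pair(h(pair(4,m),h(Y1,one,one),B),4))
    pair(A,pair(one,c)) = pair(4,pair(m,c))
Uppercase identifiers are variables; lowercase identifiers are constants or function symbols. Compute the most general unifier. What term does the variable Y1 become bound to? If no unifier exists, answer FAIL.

Decompose pair/2: pair(A,m) = pair(Y,m),  pair(4,B) = pair(4,pair(q(V,5),q(V,false))).
Decompose pair/2: A = Y,  m = m.
Bind A := Y; substituting into the 2 remaining equations that mention A gives: q(q(c,X2),h(4,4,Y1)) = q(q(c,q(pair(c,P),pair(Y,one))),h(4,4,q(5,5))),  pair(Y,pair(one,c)) = pair(4,pair(m,c)).
Delete trivial equation m = m.
Decompose pair/2: 4 = 4,  B = pair(q(V,5),q(V,false)).
Delete trivial equation 4 = 4.
Bind B := pair(q(V,5),q(V,false)); substituting into the one remaining equation that mentions B gives: pair(P,pair(X,4)) = pair(q(q(c,Y),Y),pair(h(pair(4,m),h(Y1,one,one),pair(q(V,5),q(V,false))),4)).
Decompose q/2: pair(4,X) = pair(4,L),  pair(c,Y1) = pair(c,V).
Decompose pair/2: 4 = 4,  X = L.
Delete trivial equation 4 = 4.
Bind X := L; substituting into the one remaining equation that mentions X gives: pair(P,pair(L,4)) = pair(q(q(c,Y),Y),pair(h(pair(4,m),h(Y1,one,one),pair(q(V,5),q(V,false))),4)).
Decompose pair/2: c = c,  Y1 = V.
Delete trivial equation c = c.
Bind Y1 := V; substituting into the 2 remaining equations that mention Y1 gives: q(q(c,X2),h(4,4,V)) = q(q(c,q(pair(c,P),pair(Y,one))),h(4,4,q(5,5))),  pair(P,pair(L,4)) = pair(q(q(c,Y),Y),pair(h(pair(4,m),h(V,one,one),pair(q(V,5),q(V,false))),4)).
Decompose q/2: q(c,X2) = q(c,q(pair(c,P),pair(Y,one))),  h(4,4,V) = h(4,4,q(5,5)).
Decompose q/2: c = c,  X2 = q(pair(c,P),pair(Y,one)).
Delete trivial equation c = c.
Bind X2 := q(pair(c,P),pair(Y,one)); no other remaining equation mentions X2.
Decompose h/3: 4 = 4,  4 = 4,  V = q(5,5).
Delete trivial equation 4 = 4.
Delete trivial equation 4 = 4.
Bind V := q(5,5); substituting into the one remaining equation that mentions V gives: pair(P,pair(L,4)) = pair(q(q(c,Y),Y),pair(h(pair(4,m),h(q(5,5),one,one),pair(q(q(5,5),5),q(q(5,5),false))),4)). Substituting into the earlier bindings gives B := pair(q(q(5,5),5),q(q(5,5),false)), Y1 := q(5,5).
Decompose pair/2: P = q(q(c,Y),Y),  pair(L,4) = pair(h(pair(4,m),h(q(5,5),one,one),pair(q(q(5,5),5),q(q(5,5),false))),4).
Bind P := q(q(c,Y),Y); no other remaining equation mentions P. Substituting into the earlier binding gives X2 := q(pair(c,q(q(c,Y),Y)),pair(Y,one)).
Decompose pair/2: L = h(pair(4,m),h(q(5,5),one,one),pair(q(q(5,5),5),q(q(5,5),false))),  4 = 4.
Bind L := h(pair(4,m),h(q(5,5),one,one),pair(q(q(5,5),5),q(q(5,5),false))); no other remaining equation mentions L. Substituting into the earlier binding gives X := h(pair(4,m),h(q(5,5),one,one),pair(q(q(5,5),5),q(q(5,5),false))).
Delete trivial equation 4 = 4.
Decompose pair/2: Y = 4,  pair(one,c) = pair(m,c).
Bind Y := 4; no other remaining equation mentions Y. Substituting into the earlier bindings gives A := 4, X2 := q(pair(c,q(q(c,4),4)),pair(4,one)), P := q(q(c,4),4).
Decompose pair/2: one = m,  c = c.
Clash: constants one and m differ; no unifier exists.

FAIL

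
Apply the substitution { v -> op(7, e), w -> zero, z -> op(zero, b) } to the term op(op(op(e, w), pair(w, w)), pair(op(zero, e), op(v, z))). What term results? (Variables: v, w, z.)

Replace each occurrence of v with op(7, e).
Replace each occurrence of w with zero.
Replace each occurrence of z with op(zero, b).
Result: op(op(op(e, zero), pair(zero, zero)), pair(op(zero, e), op(op(7, e), op(zero, b)))).

op(op(op(e, zero), pair(zero, zero)), pair(op(zero, e), op(op(7, e), op(zero, b))))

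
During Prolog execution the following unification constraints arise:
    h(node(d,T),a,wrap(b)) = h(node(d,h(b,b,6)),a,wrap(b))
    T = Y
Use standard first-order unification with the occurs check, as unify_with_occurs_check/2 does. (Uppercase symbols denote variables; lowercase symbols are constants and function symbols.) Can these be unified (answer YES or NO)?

YES

Decompose h/3: node(d,T) = node(d,h(b,b,6)),  a = a,  wrap(b) = wrap(b).
Decompose node/2: d = d,  T = h(b,b,6).
Delete trivial equation d = d.
Bind T := h(b,b,6); substituting into the one remaining equation that mentions T gives: h(b,b,6) = Y.
Delete trivial equation a = a.
Delete trivial equation wrap(b) = wrap(b).
Bind Y := h(b,b,6).
No equations remain and no clash or occurs-check failure arose, so a unifier exists.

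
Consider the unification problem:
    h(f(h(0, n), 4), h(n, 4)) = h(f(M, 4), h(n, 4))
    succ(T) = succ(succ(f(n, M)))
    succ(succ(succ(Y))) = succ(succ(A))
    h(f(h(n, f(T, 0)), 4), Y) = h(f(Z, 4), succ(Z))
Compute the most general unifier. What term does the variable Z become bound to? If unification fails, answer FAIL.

Decompose h/2: f(h(0, n), 4) = f(M, 4),  h(n, 4) = h(n, 4).
Decompose f/2: h(0, n) = M,  4 = 4.
Bind M := h(0, n); substituting into the one remaining equation that mentions M gives: succ(T) = succ(succ(f(n, h(0, n)))).
Delete trivial equation 4 = 4.
Delete trivial equation h(n, 4) = h(n, 4).
Decompose succ/1: T = succ(f(n, h(0, n))).
Bind T := succ(f(n, h(0, n))); substituting into the one remaining equation that mentions T gives: h(f(h(n, f(succ(f(n, h(0, n))), 0)), 4), Y) = h(f(Z, 4), succ(Z)).
Decompose succ/1: succ(succ(Y)) = succ(A).
Decompose succ/1: succ(Y) = A.
Bind A := succ(Y); no other remaining equation mentions A.
Decompose h/2: f(h(n, f(succ(f(n, h(0, n))), 0)), 4) = f(Z, 4),  Y = succ(Z).
Decompose f/2: h(n, f(succ(f(n, h(0, n))), 0)) = Z,  4 = 4.
Bind Z := h(n, f(succ(f(n, h(0, n))), 0)); substituting into the one remaining equation that mentions Z gives: Y = succ(h(n, f(succ(f(n, h(0, n))), 0))).
Delete trivial equation 4 = 4.
Bind Y := succ(h(n, f(succ(f(n, h(0, n))), 0))). Substituting into the earlier binding gives A := succ(succ(h(n, f(succ(f(n, h(0, n))), 0)))).
MGU = { M ↦ h(0, n), T ↦ succ(f(n, h(0, n))), A ↦ succ(succ(h(n, f(succ(f(n, h(0, n))), 0)))), Z ↦ h(n, f(succ(f(n, h(0, n))), 0)), Y ↦ succ(h(n, f(succ(f(n, h(0, n))), 0))) }, so Z ↦ h(n, f(succ(f(n, h(0, n))), 0)).

h(n, f(succ(f(n, h(0, n))), 0))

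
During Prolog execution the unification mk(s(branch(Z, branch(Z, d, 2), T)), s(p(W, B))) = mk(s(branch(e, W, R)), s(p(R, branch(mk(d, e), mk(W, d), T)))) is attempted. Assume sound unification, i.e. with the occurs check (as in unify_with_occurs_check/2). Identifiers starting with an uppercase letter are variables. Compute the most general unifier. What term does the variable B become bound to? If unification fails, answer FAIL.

Decompose mk/2: s(branch(Z, branch(Z, d, 2), T)) = s(branch(e, W, R)),  s(p(W, B)) = s(p(R, branch(mk(d, e), mk(W, d), T))).
Decompose s/1: branch(Z, branch(Z, d, 2), T) = branch(e, W, R).
Decompose branch/3: Z = e,  branch(Z, d, 2) = W,  T = R.
Bind Z := e; substituting into the one remaining equation that mentions Z gives: branch(e, d, 2) = W.
Bind W := branch(e, d, 2); substituting into the one remaining equation that mentions W gives: s(p(branch(e, d, 2), B)) = s(p(R, branch(mk(d, e), mk(branch(e, d, 2), d), T))).
Bind T := R; substituting into the remaining equation gives: s(p(branch(e, d, 2), B)) = s(p(R, branch(mk(d, e), mk(branch(e, d, 2), d), R))).
Decompose s/1: p(branch(e, d, 2), B) = p(R, branch(mk(d, e), mk(branch(e, d, 2), d), R)).
Decompose p/2: branch(e, d, 2) = R,  B = branch(mk(d, e), mk(branch(e, d, 2), d), R).
Bind R := branch(e, d, 2); substituting into the remaining equation gives: B = branch(mk(d, e), mk(branch(e, d, 2), d), branch(e, d, 2)). Substituting into the earlier binding gives T := branch(e, d, 2).
Bind B := branch(mk(d, e), mk(branch(e, d, 2), d), branch(e, d, 2)).
MGU = { Z = e, W = branch(e, d, 2), T = branch(e, d, 2), R = branch(e, d, 2), B = branch(mk(d, e), mk(branch(e, d, 2), d), branch(e, d, 2)) }, so B = branch(mk(d, e), mk(branch(e, d, 2), d), branch(e, d, 2)).

branch(mk(d, e), mk(branch(e, d, 2), d), branch(e, d, 2))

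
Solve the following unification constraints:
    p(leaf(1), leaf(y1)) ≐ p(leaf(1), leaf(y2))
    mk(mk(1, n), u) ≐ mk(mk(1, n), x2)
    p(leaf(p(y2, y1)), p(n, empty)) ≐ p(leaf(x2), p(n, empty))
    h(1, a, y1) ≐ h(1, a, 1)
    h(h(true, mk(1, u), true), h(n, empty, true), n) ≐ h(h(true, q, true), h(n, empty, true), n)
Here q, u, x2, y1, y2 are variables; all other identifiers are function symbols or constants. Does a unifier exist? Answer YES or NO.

YES

Decompose p/2: leaf(1) ≐ leaf(1),  leaf(y1) ≐ leaf(y2).
Delete trivial equation leaf(1) ≐ leaf(1).
Decompose leaf/1: y1 ≐ y2.
Bind y1 := y2; substituting into the 2 remaining equations that mention y1 gives: p(leaf(p(y2, y2)), p(n, empty)) ≐ p(leaf(x2), p(n, empty)),  h(1, a, y2) ≐ h(1, a, 1).
Decompose mk/2: mk(1, n) ≐ mk(1, n),  u ≐ x2.
Delete trivial equation mk(1, n) ≐ mk(1, n).
Bind u := x2; substituting into the one remaining equation that mentions u gives: h(h(true, mk(1, x2), true), h(n, empty, true), n) ≐ h(h(true, q, true), h(n, empty, true), n).
Decompose p/2: leaf(p(y2, y2)) ≐ leaf(x2),  p(n, empty) ≐ p(n, empty).
Decompose leaf/1: p(y2, y2) ≐ x2.
Bind x2 := p(y2, y2); substituting into the one remaining equation that mentions x2 gives: h(h(true, mk(1, p(y2, y2)), true), h(n, empty, true), n) ≐ h(h(true, q, true), h(n, empty, true), n). Substituting into the earlier binding gives u := p(y2, y2).
Delete trivial equation p(n, empty) ≐ p(n, empty).
Decompose h/3: 1 ≐ 1,  a ≐ a,  y2 ≐ 1.
Delete trivial equation 1 ≐ 1.
Delete trivial equation a ≐ a.
Bind y2 := 1; substituting into the remaining equation gives: h(h(true, mk(1, p(1, 1)), true), h(n, empty, true), n) ≐ h(h(true, q, true), h(n, empty, true), n). Substituting into the earlier bindings gives y1 := 1, u := p(1, 1), x2 := p(1, 1).
Decompose h/3: h(true, mk(1, p(1, 1)), true) ≐ h(true, q, true),  h(n, empty, true) ≐ h(n, empty, true),  n ≐ n.
Decompose h/3: true ≐ true,  mk(1, p(1, 1)) ≐ q,  true ≐ true.
Delete trivial equation true ≐ true.
Bind q := mk(1, p(1, 1)); no other remaining equation mentions q.
Delete trivial equation true ≐ true.
Delete trivial equation h(n, empty, true) ≐ h(n, empty, true).
Delete trivial equation n ≐ n.
No equations remain and no clash or occurs-check failure arose, so a unifier exists.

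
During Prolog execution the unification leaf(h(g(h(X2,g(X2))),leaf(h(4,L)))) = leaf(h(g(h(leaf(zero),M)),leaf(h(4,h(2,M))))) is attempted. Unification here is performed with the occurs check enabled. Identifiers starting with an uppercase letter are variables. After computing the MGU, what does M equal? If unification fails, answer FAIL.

Decompose leaf/1: h(g(h(X2,g(X2))),leaf(h(4,L))) = h(g(h(leaf(zero),M)),leaf(h(4,h(2,M)))).
Decompose h/2: g(h(X2,g(X2))) = g(h(leaf(zero),M)),  leaf(h(4,L)) = leaf(h(4,h(2,M))).
Decompose g/1: h(X2,g(X2)) = h(leaf(zero),M).
Decompose h/2: X2 = leaf(zero),  g(X2) = M.
Bind X2 := leaf(zero); substituting into the one remaining equation that mentions X2 gives: g(leaf(zero)) = M.
Bind M := g(leaf(zero)); substituting into the remaining equation gives: leaf(h(4,L)) = leaf(h(4,h(2,g(leaf(zero))))).
Decompose leaf/1: h(4,L) = h(4,h(2,g(leaf(zero)))).
Decompose h/2: 4 = 4,  L = h(2,g(leaf(zero))).
Delete trivial equation 4 = 4.
Bind L := h(2,g(leaf(zero))).
MGU = { X2 = leaf(zero), M = g(leaf(zero)), L = h(2,g(leaf(zero))) }, so M = g(leaf(zero)).

g(leaf(zero))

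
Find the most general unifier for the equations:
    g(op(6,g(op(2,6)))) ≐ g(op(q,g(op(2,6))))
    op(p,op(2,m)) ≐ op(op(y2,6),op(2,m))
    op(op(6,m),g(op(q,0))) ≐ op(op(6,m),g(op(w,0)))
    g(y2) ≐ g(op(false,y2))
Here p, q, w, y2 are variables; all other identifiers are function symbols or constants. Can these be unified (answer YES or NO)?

Decompose g/1: op(6,g(op(2,6))) ≐ op(q,g(op(2,6))).
Decompose op/2: 6 ≐ q,  g(op(2,6)) ≐ g(op(2,6)).
Bind q := 6; substituting into the one remaining equation that mentions q gives: op(op(6,m),g(op(6,0))) ≐ op(op(6,m),g(op(w,0))).
Delete trivial equation g(op(2,6)) ≐ g(op(2,6)).
Decompose op/2: p ≐ op(y2,6),  op(2,m) ≐ op(2,m).
Bind p := op(y2,6); no other remaining equation mentions p.
Delete trivial equation op(2,m) ≐ op(2,m).
Decompose op/2: op(6,m) ≐ op(6,m),  g(op(6,0)) ≐ g(op(w,0)).
Delete trivial equation op(6,m) ≐ op(6,m).
Decompose g/1: op(6,0) ≐ op(w,0).
Decompose op/2: 6 ≐ w,  0 ≐ 0.
Bind w := 6; no other remaining equation mentions w.
Delete trivial equation 0 ≐ 0.
Decompose g/1: y2 ≐ op(false,y2).
Occurs check fails: y2 occurs in op(false,y2); the equation y2 ≐ op(false,y2) has no finite solution.

NO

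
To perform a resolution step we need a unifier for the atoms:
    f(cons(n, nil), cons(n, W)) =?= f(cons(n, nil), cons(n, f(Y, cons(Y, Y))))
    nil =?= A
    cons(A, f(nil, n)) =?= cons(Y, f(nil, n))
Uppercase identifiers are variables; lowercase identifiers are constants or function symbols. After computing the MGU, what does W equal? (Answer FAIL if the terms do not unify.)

Decompose f/2: cons(n, nil) =?= cons(n, nil),  cons(n, W) =?= cons(n, f(Y, cons(Y, Y))).
Delete trivial equation cons(n, nil) =?= cons(n, nil).
Decompose cons/2: n =?= n,  W =?= f(Y, cons(Y, Y)).
Delete trivial equation n =?= n.
Bind W := f(Y, cons(Y, Y)); no other remaining equation mentions W.
Bind A := nil; substituting into the remaining equation gives: cons(nil, f(nil, n)) =?= cons(Y, f(nil, n)).
Decompose cons/2: nil =?= Y,  f(nil, n) =?= f(nil, n).
Bind Y := nil; no other remaining equation mentions Y. Substituting into the earlier binding gives W := f(nil, cons(nil, nil)).
Delete trivial equation f(nil, n) =?= f(nil, n).
MGU = { W -> f(nil, cons(nil, nil)), A -> nil, Y -> nil }, so W -> f(nil, cons(nil, nil)).

f(nil, cons(nil, nil))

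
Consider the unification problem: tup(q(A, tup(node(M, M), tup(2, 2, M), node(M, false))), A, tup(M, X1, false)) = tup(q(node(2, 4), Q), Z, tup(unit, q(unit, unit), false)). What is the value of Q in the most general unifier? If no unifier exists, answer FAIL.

tup(node(unit, unit), tup(2, 2, unit), node(unit, false))

Decompose tup/3: q(A, tup(node(M, M), tup(2, 2, M), node(M, false))) = q(node(2, 4), Q),  A = Z,  tup(M, X1, false) = tup(unit, q(unit, unit), false).
Decompose q/2: A = node(2, 4),  tup(node(M, M), tup(2, 2, M), node(M, false)) = Q.
Bind A := node(2, 4); substituting into the one remaining equation that mentions A gives: node(2, 4) = Z.
Bind Q := tup(node(M, M), tup(2, 2, M), node(M, false)); no other remaining equation mentions Q.
Bind Z := node(2, 4); no other remaining equation mentions Z.
Decompose tup/3: M = unit,  X1 = q(unit, unit),  false = false.
Bind M := unit; no other remaining equation mentions M. Substituting into the earlier binding gives Q := tup(node(unit, unit), tup(2, 2, unit), node(unit, false)).
Bind X1 := q(unit, unit); no other remaining equation mentions X1.
Delete trivial equation false = false.
MGU = { A -> node(2, 4), Q -> tup(node(unit, unit), tup(2, 2, unit), node(unit, false)), Z -> node(2, 4), M -> unit, X1 -> q(unit, unit) }, so Q -> tup(node(unit, unit), tup(2, 2, unit), node(unit, false)).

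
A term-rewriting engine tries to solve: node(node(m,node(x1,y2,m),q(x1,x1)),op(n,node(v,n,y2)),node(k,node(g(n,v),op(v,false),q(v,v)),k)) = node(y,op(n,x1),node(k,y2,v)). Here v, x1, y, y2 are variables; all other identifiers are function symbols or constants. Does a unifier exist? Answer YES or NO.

YES

Decompose node/3: node(m,node(x1,y2,m),q(x1,x1)) = y,  op(n,node(v,n,y2)) = op(n,x1),  node(k,node(g(n,v),op(v,false),q(v,v)),k) = node(k,y2,v).
Bind y := node(m,node(x1,y2,m),q(x1,x1)); no other remaining equation mentions y.
Decompose op/2: n = n,  node(v,n,y2) = x1.
Delete trivial equation n = n.
Bind x1 := node(v,n,y2); no other remaining equation mentions x1. Substituting into the earlier binding gives y := node(m,node(node(v,n,y2),y2,m),q(node(v,n,y2),node(v,n,y2))).
Decompose node/3: k = k,  node(g(n,v),op(v,false),q(v,v)) = y2,  k = v.
Delete trivial equation k = k.
Bind y2 := node(g(n,v),op(v,false),q(v,v)); no other remaining equation mentions y2. Substituting into the earlier bindings gives y := node(m,node(node(v,n,node(g(n,v),op(v,false),q(v,v))),node(g(n,v),op(v,false),q(v,v)),m),q(node(v,n,node(g(n,v),op(v,false),q(v,v))),node(v,n,node(g(n,v),op(v,false),q(v,v))))), x1 := node(v,n,node(g(n,v),op(v,false),q(v,v))).
Bind v := k. Substituting into the earlier bindings gives y := node(m,node(node(k,n,node(g(n,k),op(k,false),q(k,k))),node(g(n,k),op(k,false),q(k,k)),m),q(node(k,n,node(g(n,k),op(k,false),q(k,k))),node(k,n,node(g(n,k),op(k,false),q(k,k))))), x1 := node(k,n,node(g(n,k),op(k,false),q(k,k))), y2 := node(g(n,k),op(k,false),q(k,k)).
No equations remain and no clash or occurs-check failure arose, so a unifier exists.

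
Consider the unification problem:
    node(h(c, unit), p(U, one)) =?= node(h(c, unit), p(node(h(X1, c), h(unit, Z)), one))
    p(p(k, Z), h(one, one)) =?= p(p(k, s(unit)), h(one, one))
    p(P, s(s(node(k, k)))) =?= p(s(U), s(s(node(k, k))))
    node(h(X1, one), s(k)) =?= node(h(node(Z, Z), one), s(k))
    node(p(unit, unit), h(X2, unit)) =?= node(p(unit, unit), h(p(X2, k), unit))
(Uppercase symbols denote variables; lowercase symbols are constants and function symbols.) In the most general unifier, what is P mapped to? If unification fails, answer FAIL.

Decompose node/2: h(c, unit) =?= h(c, unit),  p(U, one) =?= p(node(h(X1, c), h(unit, Z)), one).
Delete trivial equation h(c, unit) =?= h(c, unit).
Decompose p/2: U =?= node(h(X1, c), h(unit, Z)),  one =?= one.
Bind U := node(h(X1, c), h(unit, Z)); substituting into the one remaining equation that mentions U gives: p(P, s(s(node(k, k)))) =?= p(s(node(h(X1, c), h(unit, Z))), s(s(node(k, k)))).
Delete trivial equation one =?= one.
Decompose p/2: p(k, Z) =?= p(k, s(unit)),  h(one, one) =?= h(one, one).
Decompose p/2: k =?= k,  Z =?= s(unit).
Delete trivial equation k =?= k.
Bind Z := s(unit); substituting into the 2 remaining equations that mention Z gives: p(P, s(s(node(k, k)))) =?= p(s(node(h(X1, c), h(unit, s(unit)))), s(s(node(k, k)))),  node(h(X1, one), s(k)) =?= node(h(node(s(unit), s(unit)), one), s(k)). Substituting into the earlier binding gives U := node(h(X1, c), h(unit, s(unit))).
Delete trivial equation h(one, one) =?= h(one, one).
Decompose p/2: P =?= s(node(h(X1, c), h(unit, s(unit)))),  s(s(node(k, k))) =?= s(s(node(k, k))).
Bind P := s(node(h(X1, c), h(unit, s(unit)))); no other remaining equation mentions P.
Delete trivial equation s(s(node(k, k))) =?= s(s(node(k, k))).
Decompose node/2: h(X1, one) =?= h(node(s(unit), s(unit)), one),  s(k) =?= s(k).
Decompose h/2: X1 =?= node(s(unit), s(unit)),  one =?= one.
Bind X1 := node(s(unit), s(unit)); no other remaining equation mentions X1. Substituting into the earlier bindings gives U := node(h(node(s(unit), s(unit)), c), h(unit, s(unit))), P := s(node(h(node(s(unit), s(unit)), c), h(unit, s(unit)))).
Delete trivial equation one =?= one.
Delete trivial equation s(k) =?= s(k).
Decompose node/2: p(unit, unit) =?= p(unit, unit),  h(X2, unit) =?= h(p(X2, k), unit).
Delete trivial equation p(unit, unit) =?= p(unit, unit).
Decompose h/2: X2 =?= p(X2, k),  unit =?= unit.
Occurs check fails: X2 occurs in p(X2, k); the equation X2 =?= p(X2, k) has no finite solution.

FAIL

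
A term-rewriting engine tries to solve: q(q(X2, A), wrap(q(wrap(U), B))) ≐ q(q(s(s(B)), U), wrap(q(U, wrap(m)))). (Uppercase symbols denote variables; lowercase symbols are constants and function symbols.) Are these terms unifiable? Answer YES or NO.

NO

Decompose q/2: q(X2, A) ≐ q(s(s(B)), U),  wrap(q(wrap(U), B)) ≐ wrap(q(U, wrap(m))).
Decompose q/2: X2 ≐ s(s(B)),  A ≐ U.
Bind X2 := s(s(B)); no other remaining equation mentions X2.
Bind A := U; no other remaining equation mentions A.
Decompose wrap/1: q(wrap(U), B) ≐ q(U, wrap(m)).
Decompose q/2: wrap(U) ≐ U,  B ≐ wrap(m).
Occurs check fails: U occurs in wrap(U); the equation U ≐ wrap(U) has no finite solution.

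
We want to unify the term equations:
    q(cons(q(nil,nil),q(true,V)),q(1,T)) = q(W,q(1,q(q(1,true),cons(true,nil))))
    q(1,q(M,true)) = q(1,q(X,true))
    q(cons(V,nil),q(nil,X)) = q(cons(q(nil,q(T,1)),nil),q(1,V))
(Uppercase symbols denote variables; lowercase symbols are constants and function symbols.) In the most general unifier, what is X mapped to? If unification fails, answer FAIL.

Decompose q/2: cons(q(nil,nil),q(true,V)) = W,  q(1,T) = q(1,q(q(1,true),cons(true,nil))).
Bind W := cons(q(nil,nil),q(true,V)); no other remaining equation mentions W.
Decompose q/2: 1 = 1,  T = q(q(1,true),cons(true,nil)).
Delete trivial equation 1 = 1.
Bind T := q(q(1,true),cons(true,nil)); substituting into the one remaining equation that mentions T gives: q(cons(V,nil),q(nil,X)) = q(cons(q(nil,q(q(q(1,true),cons(true,nil)),1)),nil),q(1,V)).
Decompose q/2: 1 = 1,  q(M,true) = q(X,true).
Delete trivial equation 1 = 1.
Decompose q/2: M = X,  true = true.
Bind M := X; no other remaining equation mentions M.
Delete trivial equation true = true.
Decompose q/2: cons(V,nil) = cons(q(nil,q(q(q(1,true),cons(true,nil)),1)),nil),  q(nil,X) = q(1,V).
Decompose cons/2: V = q(nil,q(q(q(1,true),cons(true,nil)),1)),  nil = nil.
Bind V := q(nil,q(q(q(1,true),cons(true,nil)),1)); substituting into the one remaining equation that mentions V gives: q(nil,X) = q(1,q(nil,q(q(q(1,true),cons(true,nil)),1))). Substituting into the earlier binding gives W := cons(q(nil,nil),q(true,q(nil,q(q(q(1,true),cons(true,nil)),1)))).
Delete trivial equation nil = nil.
Decompose q/2: nil = 1,  X = q(nil,q(q(q(1,true),cons(true,nil)),1)).
Clash: constants nil and 1 differ; no unifier exists.

FAIL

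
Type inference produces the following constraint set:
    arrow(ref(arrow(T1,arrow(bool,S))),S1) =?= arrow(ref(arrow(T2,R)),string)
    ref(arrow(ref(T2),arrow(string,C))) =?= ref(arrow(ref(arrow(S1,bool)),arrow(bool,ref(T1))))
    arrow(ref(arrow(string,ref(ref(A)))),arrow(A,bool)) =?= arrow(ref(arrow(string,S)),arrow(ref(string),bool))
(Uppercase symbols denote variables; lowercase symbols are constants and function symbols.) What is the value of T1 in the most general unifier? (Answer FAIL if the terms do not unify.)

FAIL

Decompose arrow/2: ref(arrow(T1,arrow(bool,S))) =?= ref(arrow(T2,R)),  S1 =?= string.
Decompose ref/1: arrow(T1,arrow(bool,S)) =?= arrow(T2,R).
Decompose arrow/2: T1 =?= T2,  arrow(bool,S) =?= R.
Bind T1 := T2; substituting into the one remaining equation that mentions T1 gives: ref(arrow(ref(T2),arrow(string,C))) =?= ref(arrow(ref(arrow(S1,bool)),arrow(bool,ref(T2)))).
Bind R := arrow(bool,S); no other remaining equation mentions R.
Bind S1 := string; substituting into the one remaining equation that mentions S1 gives: ref(arrow(ref(T2),arrow(string,C))) =?= ref(arrow(ref(arrow(string,bool)),arrow(bool,ref(T2)))).
Decompose ref/1: arrow(ref(T2),arrow(string,C)) =?= arrow(ref(arrow(string,bool)),arrow(bool,ref(T2))).
Decompose arrow/2: ref(T2) =?= ref(arrow(string,bool)),  arrow(string,C) =?= arrow(bool,ref(T2)).
Decompose ref/1: T2 =?= arrow(string,bool).
Bind T2 := arrow(string,bool); substituting into the one remaining equation that mentions T2 gives: arrow(string,C) =?= arrow(bool,ref(arrow(string,bool))). Substituting into the earlier binding gives T1 := arrow(string,bool).
Decompose arrow/2: string =?= bool,  C =?= ref(arrow(string,bool)).
Clash: constants string and bool differ; no unifier exists.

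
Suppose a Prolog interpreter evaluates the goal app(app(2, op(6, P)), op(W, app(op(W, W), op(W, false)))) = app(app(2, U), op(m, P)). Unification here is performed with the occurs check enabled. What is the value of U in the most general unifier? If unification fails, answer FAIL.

op(6, app(op(m, m), op(m, false)))

Decompose app/2: app(2, op(6, P)) = app(2, U),  op(W, app(op(W, W), op(W, false))) = op(m, P).
Decompose app/2: 2 = 2,  op(6, P) = U.
Delete trivial equation 2 = 2.
Bind U := op(6, P); no other remaining equation mentions U.
Decompose op/2: W = m,  app(op(W, W), op(W, false)) = P.
Bind W := m; substituting into the remaining equation gives: app(op(m, m), op(m, false)) = P.
Bind P := app(op(m, m), op(m, false)). Substituting into the earlier binding gives U := op(6, app(op(m, m), op(m, false))).
MGU = { U -> op(6, app(op(m, m), op(m, false))), W -> m, P -> app(op(m, m), op(m, false)) }, so U -> op(6, app(op(m, m), op(m, false))).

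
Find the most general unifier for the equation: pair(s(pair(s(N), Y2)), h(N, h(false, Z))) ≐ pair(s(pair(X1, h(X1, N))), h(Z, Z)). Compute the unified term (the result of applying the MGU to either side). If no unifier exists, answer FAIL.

Decompose pair/2: s(pair(s(N), Y2)) ≐ s(pair(X1, h(X1, N))),  h(N, h(false, Z)) ≐ h(Z, Z).
Decompose s/1: pair(s(N), Y2) ≐ pair(X1, h(X1, N)).
Decompose pair/2: s(N) ≐ X1,  Y2 ≐ h(X1, N).
Bind X1 := s(N); substituting into the one remaining equation that mentions X1 gives: Y2 ≐ h(s(N), N).
Bind Y2 := h(s(N), N); no other remaining equation mentions Y2.
Decompose h/2: N ≐ Z,  h(false, Z) ≐ Z.
Bind N := Z; no other remaining equation mentions N. Substituting into the earlier bindings gives X1 := s(Z), Y2 := h(s(Z), Z).
Occurs check fails: Z occurs in h(false, Z); the equation Z ≐ h(false, Z) has no finite solution.

FAIL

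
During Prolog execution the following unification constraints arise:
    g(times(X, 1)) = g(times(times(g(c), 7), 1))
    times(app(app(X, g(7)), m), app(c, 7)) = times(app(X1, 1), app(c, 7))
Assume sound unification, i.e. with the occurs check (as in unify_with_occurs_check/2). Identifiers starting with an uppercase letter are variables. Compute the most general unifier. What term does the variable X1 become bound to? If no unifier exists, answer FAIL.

FAIL

Decompose g/1: times(X, 1) = times(times(g(c), 7), 1).
Decompose times/2: X = times(g(c), 7),  1 = 1.
Bind X := times(g(c), 7); substituting into the one remaining equation that mentions X gives: times(app(app(times(g(c), 7), g(7)), m), app(c, 7)) = times(app(X1, 1), app(c, 7)).
Delete trivial equation 1 = 1.
Decompose times/2: app(app(times(g(c), 7), g(7)), m) = app(X1, 1),  app(c, 7) = app(c, 7).
Decompose app/2: app(times(g(c), 7), g(7)) = X1,  m = 1.
Bind X1 := app(times(g(c), 7), g(7)); no other remaining equation mentions X1.
Clash: constants m and 1 differ; no unifier exists.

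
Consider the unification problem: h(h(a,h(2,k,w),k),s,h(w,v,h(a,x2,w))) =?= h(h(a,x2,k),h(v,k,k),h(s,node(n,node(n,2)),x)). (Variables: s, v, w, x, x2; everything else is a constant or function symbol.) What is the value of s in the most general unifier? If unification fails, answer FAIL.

Decompose h/3: h(a,h(2,k,w),k) =?= h(a,x2,k),  s =?= h(v,k,k),  h(w,v,h(a,x2,w)) =?= h(s,node(n,node(n,2)),x).
Decompose h/3: a =?= a,  h(2,k,w) =?= x2,  k =?= k.
Delete trivial equation a =?= a.
Bind x2 := h(2,k,w); substituting into the one remaining equation that mentions x2 gives: h(w,v,h(a,h(2,k,w),w)) =?= h(s,node(n,node(n,2)),x).
Delete trivial equation k =?= k.
Bind s := h(v,k,k); substituting into the remaining equation gives: h(w,v,h(a,h(2,k,w),w)) =?= h(h(v,k,k),node(n,node(n,2)),x).
Decompose h/3: w =?= h(v,k,k),  v =?= node(n,node(n,2)),  h(a,h(2,k,w),w) =?= x.
Bind w := h(v,k,k); substituting into the one remaining equation that mentions w gives: h(a,h(2,k,h(v,k,k)),h(v,k,k)) =?= x. Substituting into the earlier binding gives x2 := h(2,k,h(v,k,k)).
Bind v := node(n,node(n,2)); substituting into the remaining equation gives: h(a,h(2,k,h(node(n,node(n,2)),k,k)),h(node(n,node(n,2)),k,k)) =?= x. Substituting into the earlier bindings gives x2 := h(2,k,h(node(n,node(n,2)),k,k)), s := h(node(n,node(n,2)),k,k), w := h(node(n,node(n,2)),k,k).
Bind x := h(a,h(2,k,h(node(n,node(n,2)),k,k)),h(node(n,node(n,2)),k,k)).
MGU = { x2 -> h(2,k,h(node(n,node(n,2)),k,k)), s -> h(node(n,node(n,2)),k,k), w -> h(node(n,node(n,2)),k,k), v -> node(n,node(n,2)), x -> h(a,h(2,k,h(node(n,node(n,2)),k,k)),h(node(n,node(n,2)),k,k)) }, so s -> h(node(n,node(n,2)),k,k).

h(node(n,node(n,2)),k,k)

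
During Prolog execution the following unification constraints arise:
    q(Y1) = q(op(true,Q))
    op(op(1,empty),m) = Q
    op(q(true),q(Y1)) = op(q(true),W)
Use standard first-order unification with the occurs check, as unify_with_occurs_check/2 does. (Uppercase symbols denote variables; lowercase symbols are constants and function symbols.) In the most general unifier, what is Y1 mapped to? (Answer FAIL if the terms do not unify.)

op(true,op(op(1,empty),m))

Decompose q/1: Y1 = op(true,Q).
Bind Y1 := op(true,Q); substituting into the one remaining equation that mentions Y1 gives: op(q(true),q(op(true,Q))) = op(q(true),W).
Bind Q := op(op(1,empty),m); substituting into the remaining equation gives: op(q(true),q(op(true,op(op(1,empty),m)))) = op(q(true),W). Substituting into the earlier binding gives Y1 := op(true,op(op(1,empty),m)).
Decompose op/2: q(true) = q(true),  q(op(true,op(op(1,empty),m))) = W.
Delete trivial equation q(true) = q(true).
Bind W := q(op(true,op(op(1,empty),m))).
MGU = { Y1 ↦ op(true,op(op(1,empty),m)), Q ↦ op(op(1,empty),m), W ↦ q(op(true,op(op(1,empty),m))) }, so Y1 ↦ op(true,op(op(1,empty),m)).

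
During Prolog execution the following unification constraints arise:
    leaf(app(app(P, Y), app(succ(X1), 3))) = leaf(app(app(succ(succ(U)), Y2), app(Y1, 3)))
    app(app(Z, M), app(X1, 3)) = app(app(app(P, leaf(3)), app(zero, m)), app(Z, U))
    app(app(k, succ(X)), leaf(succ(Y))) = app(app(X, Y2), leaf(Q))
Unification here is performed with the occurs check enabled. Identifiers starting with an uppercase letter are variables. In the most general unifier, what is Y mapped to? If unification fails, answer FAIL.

succ(k)

Decompose leaf/1: app(app(P, Y), app(succ(X1), 3)) = app(app(succ(succ(U)), Y2), app(Y1, 3)).
Decompose app/2: app(P, Y) = app(succ(succ(U)), Y2),  app(succ(X1), 3) = app(Y1, 3).
Decompose app/2: P = succ(succ(U)),  Y = Y2.
Bind P := succ(succ(U)); substituting into the one remaining equation that mentions P gives: app(app(Z, M), app(X1, 3)) = app(app(app(succ(succ(U)), leaf(3)), app(zero, m)), app(Z, U)).
Bind Y := Y2; substituting into the one remaining equation that mentions Y gives: app(app(k, succ(X)), leaf(succ(Y2))) = app(app(X, Y2), leaf(Q)).
Decompose app/2: succ(X1) = Y1,  3 = 3.
Bind Y1 := succ(X1); no other remaining equation mentions Y1.
Delete trivial equation 3 = 3.
Decompose app/2: app(Z, M) = app(app(succ(succ(U)), leaf(3)), app(zero, m)),  app(X1, 3) = app(Z, U).
Decompose app/2: Z = app(succ(succ(U)), leaf(3)),  M = app(zero, m).
Bind Z := app(succ(succ(U)), leaf(3)); substituting into the one remaining equation that mentions Z gives: app(X1, 3) = app(app(succ(succ(U)), leaf(3)), U).
Bind M := app(zero, m); no other remaining equation mentions M.
Decompose app/2: X1 = app(succ(succ(U)), leaf(3)),  3 = U.
Bind X1 := app(succ(succ(U)), leaf(3)); no other remaining equation mentions X1. Substituting into the earlier binding gives Y1 := succ(app(succ(succ(U)), leaf(3))).
Bind U := 3; no other remaining equation mentions U. Substituting into the earlier bindings gives P := succ(succ(3)), Y1 := succ(app(succ(succ(3)), leaf(3))), Z := app(succ(succ(3)), leaf(3)), X1 := app(succ(succ(3)), leaf(3)).
Decompose app/2: app(k, succ(X)) = app(X, Y2),  leaf(succ(Y2)) = leaf(Q).
Decompose app/2: k = X,  succ(X) = Y2.
Bind X := k; substituting into the one remaining equation that mentions X gives: succ(k) = Y2.
Bind Y2 := succ(k); substituting into the remaining equation gives: leaf(succ(succ(k))) = leaf(Q). Substituting into the earlier binding gives Y := succ(k).
Decompose leaf/1: succ(succ(k)) = Q.
Bind Q := succ(succ(k)).
MGU = { P -> succ(succ(3)), Y -> succ(k), Y1 -> succ(app(succ(succ(3)), leaf(3))), Z -> app(succ(succ(3)), leaf(3)), M -> app(zero, m), X1 -> app(succ(succ(3)), leaf(3)), U -> 3, X -> k, Y2 -> succ(k), Q -> succ(succ(k)) }, so Y -> succ(k).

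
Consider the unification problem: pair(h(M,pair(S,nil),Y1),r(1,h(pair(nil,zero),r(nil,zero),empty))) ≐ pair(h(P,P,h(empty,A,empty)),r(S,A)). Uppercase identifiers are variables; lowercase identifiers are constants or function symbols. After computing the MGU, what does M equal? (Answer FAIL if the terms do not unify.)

pair(1,nil)

Decompose pair/2: h(M,pair(S,nil),Y1) ≐ h(P,P,h(empty,A,empty)),  r(1,h(pair(nil,zero),r(nil,zero),empty)) ≐ r(S,A).
Decompose h/3: M ≐ P,  pair(S,nil) ≐ P,  Y1 ≐ h(empty,A,empty).
Bind M := P; no other remaining equation mentions M.
Bind P := pair(S,nil); no other remaining equation mentions P. Substituting into the earlier binding gives M := pair(S,nil).
Bind Y1 := h(empty,A,empty); no other remaining equation mentions Y1.
Decompose r/2: 1 ≐ S,  h(pair(nil,zero),r(nil,zero),empty) ≐ A.
Bind S := 1; no other remaining equation mentions S. Substituting into the earlier bindings gives M := pair(1,nil), P := pair(1,nil).
Bind A := h(pair(nil,zero),r(nil,zero),empty). Substituting into the earlier binding gives Y1 := h(empty,h(pair(nil,zero),r(nil,zero),empty),empty).
MGU = { M -> pair(1,nil), P -> pair(1,nil), Y1 -> h(empty,h(pair(nil,zero),r(nil,zero),empty),empty), S -> 1, A -> h(pair(nil,zero),r(nil,zero),empty) }, so M -> pair(1,nil).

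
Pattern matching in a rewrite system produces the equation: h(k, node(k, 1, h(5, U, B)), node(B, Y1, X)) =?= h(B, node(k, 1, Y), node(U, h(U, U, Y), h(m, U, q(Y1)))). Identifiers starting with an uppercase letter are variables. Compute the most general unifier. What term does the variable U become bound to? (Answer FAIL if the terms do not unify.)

k

Decompose h/3: k =?= B,  node(k, 1, h(5, U, B)) =?= node(k, 1, Y),  node(B, Y1, X) =?= node(U, h(U, U, Y), h(m, U, q(Y1))).
Bind B := k; substituting into the remaining equations gives: node(k, 1, h(5, U, k)) =?= node(k, 1, Y),  node(k, Y1, X) =?= node(U, h(U, U, Y), h(m, U, q(Y1))).
Decompose node/3: k =?= k,  1 =?= 1,  h(5, U, k) =?= Y.
Delete trivial equation k =?= k.
Delete trivial equation 1 =?= 1.
Bind Y := h(5, U, k); substituting into the remaining equation gives: node(k, Y1, X) =?= node(U, h(U, U, h(5, U, k)), h(m, U, q(Y1))).
Decompose node/3: k =?= U,  Y1 =?= h(U, U, h(5, U, k)),  X =?= h(m, U, q(Y1)).
Bind U := k; substituting into the remaining equations gives: Y1 =?= h(k, k, h(5, k, k)),  X =?= h(m, k, q(Y1)). Substituting into the earlier binding gives Y := h(5, k, k).
Bind Y1 := h(k, k, h(5, k, k)); substituting into the remaining equation gives: X =?= h(m, k, q(h(k, k, h(5, k, k)))).
Bind X := h(m, k, q(h(k, k, h(5, k, k)))).
MGU = { B ↦ k, Y ↦ h(5, k, k), U ↦ k, Y1 ↦ h(k, k, h(5, k, k)), X ↦ h(m, k, q(h(k, k, h(5, k, k)))) }, so U ↦ k.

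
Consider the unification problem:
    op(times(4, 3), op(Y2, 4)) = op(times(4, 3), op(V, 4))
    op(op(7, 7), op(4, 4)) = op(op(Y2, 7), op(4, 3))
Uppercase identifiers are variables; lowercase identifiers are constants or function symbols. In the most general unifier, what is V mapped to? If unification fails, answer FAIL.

Decompose op/2: times(4, 3) = times(4, 3),  op(Y2, 4) = op(V, 4).
Delete trivial equation times(4, 3) = times(4, 3).
Decompose op/2: Y2 = V,  4 = 4.
Bind Y2 := V; substituting into the one remaining equation that mentions Y2 gives: op(op(7, 7), op(4, 4)) = op(op(V, 7), op(4, 3)).
Delete trivial equation 4 = 4.
Decompose op/2: op(7, 7) = op(V, 7),  op(4, 4) = op(4, 3).
Decompose op/2: 7 = V,  7 = 7.
Bind V := 7; no other remaining equation mentions V. Substituting into the earlier binding gives Y2 := 7.
Delete trivial equation 7 = 7.
Decompose op/2: 4 = 4,  4 = 3.
Delete trivial equation 4 = 4.
Clash: constants 4 and 3 differ; no unifier exists.

FAIL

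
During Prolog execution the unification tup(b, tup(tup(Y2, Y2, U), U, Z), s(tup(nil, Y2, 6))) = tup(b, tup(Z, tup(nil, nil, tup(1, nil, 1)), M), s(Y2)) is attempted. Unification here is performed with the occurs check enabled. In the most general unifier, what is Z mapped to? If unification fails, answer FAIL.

Decompose tup/3: b = b,  tup(tup(Y2, Y2, U), U, Z) = tup(Z, tup(nil, nil, tup(1, nil, 1)), M),  s(tup(nil, Y2, 6)) = s(Y2).
Delete trivial equation b = b.
Decompose tup/3: tup(Y2, Y2, U) = Z,  U = tup(nil, nil, tup(1, nil, 1)),  Z = M.
Bind Z := tup(Y2, Y2, U); substituting into the one remaining equation that mentions Z gives: tup(Y2, Y2, U) = M.
Bind U := tup(nil, nil, tup(1, nil, 1)); substituting into the one remaining equation that mentions U gives: tup(Y2, Y2, tup(nil, nil, tup(1, nil, 1))) = M. Substituting into the earlier binding gives Z := tup(Y2, Y2, tup(nil, nil, tup(1, nil, 1))).
Bind M := tup(Y2, Y2, tup(nil, nil, tup(1, nil, 1))); no other remaining equation mentions M.
Decompose s/1: tup(nil, Y2, 6) = Y2.
Occurs check fails: Y2 occurs in tup(nil, Y2, 6); the equation Y2 = tup(nil, Y2, 6) has no finite solution.

FAIL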